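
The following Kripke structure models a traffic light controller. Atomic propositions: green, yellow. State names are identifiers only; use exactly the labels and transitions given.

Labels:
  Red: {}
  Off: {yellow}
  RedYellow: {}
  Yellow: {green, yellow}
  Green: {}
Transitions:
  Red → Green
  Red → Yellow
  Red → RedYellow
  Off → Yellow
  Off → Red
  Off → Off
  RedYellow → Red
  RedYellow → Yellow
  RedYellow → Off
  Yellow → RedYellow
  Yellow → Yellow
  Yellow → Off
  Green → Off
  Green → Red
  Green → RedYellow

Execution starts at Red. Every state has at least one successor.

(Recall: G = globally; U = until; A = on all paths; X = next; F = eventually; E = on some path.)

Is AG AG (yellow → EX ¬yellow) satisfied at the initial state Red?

States satisfying AG (yellow → EX ¬yellow): {Red, Off, RedYellow, Yellow, Green}.
States satisfying AG AG (yellow → EX ¬yellow): {Red, Off, RedYellow, Yellow, Green}.
Every state reachable from Red satisfies AG (yellow → EX ¬yellow).
Red ∈ Sat(AG AG (yellow → EX ¬yellow)).

Yes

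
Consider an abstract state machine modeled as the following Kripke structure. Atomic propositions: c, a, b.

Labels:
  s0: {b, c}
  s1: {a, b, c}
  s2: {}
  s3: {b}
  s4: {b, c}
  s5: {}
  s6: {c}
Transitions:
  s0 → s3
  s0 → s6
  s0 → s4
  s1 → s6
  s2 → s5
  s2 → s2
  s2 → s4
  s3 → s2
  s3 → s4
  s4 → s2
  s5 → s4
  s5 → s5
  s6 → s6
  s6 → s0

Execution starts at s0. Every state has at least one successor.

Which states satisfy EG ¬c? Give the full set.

States satisfying ¬c: {s2, s3, s5}.
States satisfying EG ¬c: {s2, s3, s5}.

{s2, s3, s5}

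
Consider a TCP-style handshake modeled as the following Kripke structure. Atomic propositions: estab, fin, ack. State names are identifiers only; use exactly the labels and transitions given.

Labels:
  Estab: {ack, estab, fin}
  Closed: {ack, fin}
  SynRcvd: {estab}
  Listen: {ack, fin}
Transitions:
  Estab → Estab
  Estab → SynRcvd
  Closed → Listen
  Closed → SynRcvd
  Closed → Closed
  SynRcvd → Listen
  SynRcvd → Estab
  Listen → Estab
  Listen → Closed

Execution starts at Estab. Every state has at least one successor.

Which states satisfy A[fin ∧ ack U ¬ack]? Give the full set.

States satisfying fin ∧ ack: {Estab, Closed, Listen}.
States satisfying ¬ack: {SynRcvd}.
States satisfying A[fin ∧ ack U ¬ack]: {SynRcvd}.

{SynRcvd}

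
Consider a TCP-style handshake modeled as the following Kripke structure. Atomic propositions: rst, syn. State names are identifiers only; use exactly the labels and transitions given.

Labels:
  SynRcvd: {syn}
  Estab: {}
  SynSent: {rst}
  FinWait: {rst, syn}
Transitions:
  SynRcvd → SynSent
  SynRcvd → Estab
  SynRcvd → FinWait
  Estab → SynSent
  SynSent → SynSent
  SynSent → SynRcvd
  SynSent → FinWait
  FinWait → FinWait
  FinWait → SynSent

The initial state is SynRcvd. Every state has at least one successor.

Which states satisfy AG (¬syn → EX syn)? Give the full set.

none

States satisfying ¬syn → EX syn: {SynRcvd, SynSent, FinWait}.
States satisfying AG (¬syn → EX syn): ∅.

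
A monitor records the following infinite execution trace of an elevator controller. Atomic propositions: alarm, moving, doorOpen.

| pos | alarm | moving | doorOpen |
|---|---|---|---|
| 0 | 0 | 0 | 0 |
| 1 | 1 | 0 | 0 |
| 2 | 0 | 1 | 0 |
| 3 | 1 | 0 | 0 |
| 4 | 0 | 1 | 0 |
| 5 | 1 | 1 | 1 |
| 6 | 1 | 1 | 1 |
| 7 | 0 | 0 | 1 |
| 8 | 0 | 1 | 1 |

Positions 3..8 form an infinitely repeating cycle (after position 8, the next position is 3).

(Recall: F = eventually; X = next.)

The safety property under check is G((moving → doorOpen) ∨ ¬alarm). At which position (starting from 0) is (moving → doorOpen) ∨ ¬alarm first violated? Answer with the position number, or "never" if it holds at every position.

(moving → doorOpen) ∨ ¬alarm holds at every position 0..8, and those are all the positions the trace ever visits, so the invariant G((moving → doorOpen) ∨ ¬alarm) is never violated.

never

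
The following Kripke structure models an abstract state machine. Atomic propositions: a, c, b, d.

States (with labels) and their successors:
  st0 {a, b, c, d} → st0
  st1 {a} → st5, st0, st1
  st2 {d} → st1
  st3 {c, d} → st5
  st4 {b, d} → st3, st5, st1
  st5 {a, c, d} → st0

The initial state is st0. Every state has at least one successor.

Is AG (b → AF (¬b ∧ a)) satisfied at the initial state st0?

States satisfying b → AF (¬b ∧ a): {st1, st2, st3, st4, st5}.
States satisfying AG (b → AF (¬b ∧ a)): ∅.
st0 is reachable from st0 and violates b → AF (¬b ∧ a), so AG fails at st0.
st0 ∉ Sat(AG (b → AF (¬b ∧ a))).

No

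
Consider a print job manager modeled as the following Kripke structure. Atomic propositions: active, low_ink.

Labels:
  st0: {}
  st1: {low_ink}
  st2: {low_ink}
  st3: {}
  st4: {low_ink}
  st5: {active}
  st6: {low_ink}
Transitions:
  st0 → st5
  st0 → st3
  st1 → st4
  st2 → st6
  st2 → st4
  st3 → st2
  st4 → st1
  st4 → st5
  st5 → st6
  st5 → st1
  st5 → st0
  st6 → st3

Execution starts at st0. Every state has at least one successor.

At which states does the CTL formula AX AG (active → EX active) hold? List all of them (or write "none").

none

States satisfying AG (active → EX active): ∅.
States satisfying AX AG (active → EX active): ∅.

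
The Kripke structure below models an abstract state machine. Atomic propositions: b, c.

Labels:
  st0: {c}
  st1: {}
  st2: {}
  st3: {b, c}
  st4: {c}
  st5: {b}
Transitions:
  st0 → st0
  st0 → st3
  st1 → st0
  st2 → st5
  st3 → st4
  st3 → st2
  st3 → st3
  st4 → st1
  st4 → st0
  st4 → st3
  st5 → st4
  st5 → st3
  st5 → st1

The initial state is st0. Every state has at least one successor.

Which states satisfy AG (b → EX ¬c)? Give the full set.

States satisfying b → EX ¬c: {st0, st1, st2, st3, st4, st5}.
States satisfying AG (b → EX ¬c): {st0, st1, st2, st3, st4, st5}.

{st0, st1, st2, st3, st4, st5}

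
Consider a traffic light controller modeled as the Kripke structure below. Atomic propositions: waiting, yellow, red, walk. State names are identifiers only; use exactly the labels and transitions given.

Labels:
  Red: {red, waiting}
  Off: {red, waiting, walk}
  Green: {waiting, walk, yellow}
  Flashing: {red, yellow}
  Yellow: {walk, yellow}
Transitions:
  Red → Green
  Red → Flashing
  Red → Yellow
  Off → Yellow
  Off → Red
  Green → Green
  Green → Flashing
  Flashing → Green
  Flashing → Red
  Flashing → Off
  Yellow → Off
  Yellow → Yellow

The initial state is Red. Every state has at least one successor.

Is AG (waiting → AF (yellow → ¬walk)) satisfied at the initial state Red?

States satisfying waiting → AF (yellow → ¬walk): {Red, Off, Flashing, Yellow}.
States satisfying AG (waiting → AF (yellow → ¬walk)): ∅.
Green is reachable from Red and violates waiting → AF (yellow → ¬walk), so AG fails at Red.
Red ∉ Sat(AG (waiting → AF (yellow → ¬walk))).

No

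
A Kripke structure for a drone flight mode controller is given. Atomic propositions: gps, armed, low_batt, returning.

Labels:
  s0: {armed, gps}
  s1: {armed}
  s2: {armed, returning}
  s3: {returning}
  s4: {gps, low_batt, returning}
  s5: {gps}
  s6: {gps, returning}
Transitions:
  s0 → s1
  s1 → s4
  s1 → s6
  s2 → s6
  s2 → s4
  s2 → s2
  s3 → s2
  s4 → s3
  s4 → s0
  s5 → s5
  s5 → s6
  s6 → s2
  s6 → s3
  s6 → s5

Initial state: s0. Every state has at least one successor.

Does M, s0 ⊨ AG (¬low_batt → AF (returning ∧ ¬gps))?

States satisfying ¬low_batt → AF (returning ∧ ¬gps): {s2, s3, s4}.
States satisfying AG (¬low_batt → AF (returning ∧ ¬gps)): ∅.
s0 is reachable from s0 and violates ¬low_batt → AF (returning ∧ ¬gps), so AG fails at s0.
s0 ∉ Sat(AG (¬low_batt → AF (returning ∧ ¬gps))).

Violated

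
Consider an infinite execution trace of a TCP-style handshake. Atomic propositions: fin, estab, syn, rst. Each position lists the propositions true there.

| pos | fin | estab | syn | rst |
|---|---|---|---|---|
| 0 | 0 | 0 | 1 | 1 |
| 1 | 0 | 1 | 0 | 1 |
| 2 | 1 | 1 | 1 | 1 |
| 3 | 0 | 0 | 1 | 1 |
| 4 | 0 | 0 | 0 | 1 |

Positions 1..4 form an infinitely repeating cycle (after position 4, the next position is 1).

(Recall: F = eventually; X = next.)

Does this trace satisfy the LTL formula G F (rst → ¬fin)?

Satisfied

F (rst → ¬fin) holds at every position 0..4, and those are all positions ever visited, so G F (rst → ¬fin) holds.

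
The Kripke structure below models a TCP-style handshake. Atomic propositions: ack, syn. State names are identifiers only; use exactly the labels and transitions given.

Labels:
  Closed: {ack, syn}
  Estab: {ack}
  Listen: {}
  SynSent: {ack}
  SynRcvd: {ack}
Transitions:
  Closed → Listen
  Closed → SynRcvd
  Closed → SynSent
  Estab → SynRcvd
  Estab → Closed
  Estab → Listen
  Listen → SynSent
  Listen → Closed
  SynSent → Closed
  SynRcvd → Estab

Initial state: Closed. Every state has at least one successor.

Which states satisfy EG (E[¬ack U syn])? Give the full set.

{Closed, Listen}

States satisfying E[¬ack U syn]: {Closed, Listen}.
States satisfying EG (E[¬ack U syn]): {Closed, Listen}.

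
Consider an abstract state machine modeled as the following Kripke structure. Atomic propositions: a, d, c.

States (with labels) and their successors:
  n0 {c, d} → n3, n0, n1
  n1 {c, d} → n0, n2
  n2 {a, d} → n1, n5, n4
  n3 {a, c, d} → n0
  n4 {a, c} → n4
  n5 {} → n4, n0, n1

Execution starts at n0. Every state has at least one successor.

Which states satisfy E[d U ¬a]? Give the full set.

{n0, n1, n2, n3, n5}

States satisfying d: {n0, n1, n2, n3}.
States satisfying ¬a: {n0, n1, n5}.
States satisfying E[d U ¬a]: {n0, n1, n2, n3, n5}.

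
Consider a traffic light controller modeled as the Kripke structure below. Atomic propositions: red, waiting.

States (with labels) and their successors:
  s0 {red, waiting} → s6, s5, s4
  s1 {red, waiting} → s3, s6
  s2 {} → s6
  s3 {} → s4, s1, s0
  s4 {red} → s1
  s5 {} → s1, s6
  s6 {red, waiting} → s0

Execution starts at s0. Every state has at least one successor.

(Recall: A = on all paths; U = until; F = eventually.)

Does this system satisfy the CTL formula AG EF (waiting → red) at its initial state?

Satisfied

States satisfying EF (waiting → red): {s0, s1, s2, s3, s4, s5, s6}.
States satisfying AG EF (waiting → red): {s0, s1, s2, s3, s4, s5, s6}.
Every state reachable from s0 satisfies EF (waiting → red).
s0 ∈ Sat(AG EF (waiting → red)).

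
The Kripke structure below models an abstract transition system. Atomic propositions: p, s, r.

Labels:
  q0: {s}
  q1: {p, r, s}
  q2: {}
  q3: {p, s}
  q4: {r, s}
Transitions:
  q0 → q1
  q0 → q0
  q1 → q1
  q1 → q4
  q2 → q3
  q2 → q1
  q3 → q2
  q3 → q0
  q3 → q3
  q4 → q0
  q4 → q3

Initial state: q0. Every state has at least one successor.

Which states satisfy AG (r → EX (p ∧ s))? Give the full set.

States satisfying r → EX (p ∧ s): {q0, q1, q2, q3, q4}.
States satisfying AG (r → EX (p ∧ s)): {q0, q1, q2, q3, q4}.

{q0, q1, q2, q3, q4}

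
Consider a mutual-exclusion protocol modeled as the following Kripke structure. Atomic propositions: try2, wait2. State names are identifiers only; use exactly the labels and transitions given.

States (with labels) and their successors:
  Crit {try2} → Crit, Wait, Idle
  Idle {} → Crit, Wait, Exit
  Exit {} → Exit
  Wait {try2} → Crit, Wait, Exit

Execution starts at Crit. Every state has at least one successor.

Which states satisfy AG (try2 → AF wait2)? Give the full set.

{Exit}

States satisfying try2 → AF wait2: {Idle, Exit}.
States satisfying AG (try2 → AF wait2): {Exit}.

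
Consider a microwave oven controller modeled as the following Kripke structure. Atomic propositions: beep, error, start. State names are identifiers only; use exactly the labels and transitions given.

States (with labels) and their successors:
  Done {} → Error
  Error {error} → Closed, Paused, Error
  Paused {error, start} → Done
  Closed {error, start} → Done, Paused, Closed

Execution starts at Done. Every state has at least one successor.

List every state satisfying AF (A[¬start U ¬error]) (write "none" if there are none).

States satisfying A[¬start U ¬error]: {Done}.
States satisfying AF (A[¬start U ¬error]): {Done, Paused}.

{Done, Paused}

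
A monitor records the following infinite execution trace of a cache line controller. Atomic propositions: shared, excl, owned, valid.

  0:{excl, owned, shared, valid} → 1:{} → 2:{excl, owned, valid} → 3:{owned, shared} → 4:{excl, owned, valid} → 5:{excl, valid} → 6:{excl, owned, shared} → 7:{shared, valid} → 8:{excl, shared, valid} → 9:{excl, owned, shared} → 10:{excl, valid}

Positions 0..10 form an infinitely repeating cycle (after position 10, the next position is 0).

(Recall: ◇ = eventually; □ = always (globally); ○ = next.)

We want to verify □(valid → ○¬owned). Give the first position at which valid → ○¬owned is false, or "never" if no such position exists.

Check valid → ○¬owned at each position in order: 0 ✓, 1 ✓.
At position 2 the labels are {excl, owned, valid} and the next position 3 has {owned, shared}, so valid → ○¬owned is false there. This is the first violation.

2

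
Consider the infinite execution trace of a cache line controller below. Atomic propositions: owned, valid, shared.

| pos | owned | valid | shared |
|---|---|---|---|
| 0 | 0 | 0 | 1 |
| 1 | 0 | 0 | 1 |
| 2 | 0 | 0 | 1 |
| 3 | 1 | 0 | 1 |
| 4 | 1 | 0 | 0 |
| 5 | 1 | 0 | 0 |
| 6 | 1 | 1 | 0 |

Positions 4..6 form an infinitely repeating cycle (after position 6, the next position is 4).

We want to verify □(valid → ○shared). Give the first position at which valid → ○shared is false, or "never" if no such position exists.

6

Check valid → ○shared at each position in order: 0 ✓, 1 ✓, 2 ✓, 3 ✓, 4 ✓, 5 ✓.
At position 6 the labels are {owned, valid} and the next position 4 has {owned}, so valid → ○shared is false there. This is the first violation.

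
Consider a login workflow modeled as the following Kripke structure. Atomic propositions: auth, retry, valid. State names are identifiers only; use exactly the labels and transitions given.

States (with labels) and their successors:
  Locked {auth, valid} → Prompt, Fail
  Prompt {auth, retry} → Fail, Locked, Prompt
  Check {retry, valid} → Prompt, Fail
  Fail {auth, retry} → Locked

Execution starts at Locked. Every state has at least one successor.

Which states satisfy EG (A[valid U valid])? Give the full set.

States satisfying A[valid U valid]: {Locked, Check}.
States satisfying EG (A[valid U valid]): ∅.

none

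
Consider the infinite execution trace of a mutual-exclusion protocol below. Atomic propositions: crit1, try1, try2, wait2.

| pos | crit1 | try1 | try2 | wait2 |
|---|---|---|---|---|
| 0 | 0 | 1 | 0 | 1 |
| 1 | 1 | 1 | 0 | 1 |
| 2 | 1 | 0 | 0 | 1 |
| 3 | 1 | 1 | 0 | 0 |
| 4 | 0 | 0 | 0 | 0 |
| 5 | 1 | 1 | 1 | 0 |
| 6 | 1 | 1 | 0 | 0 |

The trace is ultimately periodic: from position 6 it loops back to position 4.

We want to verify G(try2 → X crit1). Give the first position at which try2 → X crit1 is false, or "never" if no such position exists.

never

try2 → X crit1 holds at every position 0..6, and those are all the positions the trace ever visits, so the invariant G(try2 → X crit1) is never violated.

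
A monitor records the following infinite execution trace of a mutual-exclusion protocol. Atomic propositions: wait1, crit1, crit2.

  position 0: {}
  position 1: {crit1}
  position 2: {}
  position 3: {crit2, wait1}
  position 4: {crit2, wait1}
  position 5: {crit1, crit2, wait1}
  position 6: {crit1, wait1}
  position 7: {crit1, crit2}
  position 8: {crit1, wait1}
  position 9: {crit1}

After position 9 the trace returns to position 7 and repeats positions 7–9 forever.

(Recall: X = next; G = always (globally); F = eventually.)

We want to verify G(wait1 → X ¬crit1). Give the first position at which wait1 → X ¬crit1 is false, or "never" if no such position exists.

4

Check wait1 → X ¬crit1 at each position in order: 0 ✓, 1 ✓, 2 ✓, 3 ✓.
At position 4 the labels are {crit2, wait1} and the next position 5 has {crit1, crit2, wait1}, so wait1 → X ¬crit1 is false there. This is the first violation.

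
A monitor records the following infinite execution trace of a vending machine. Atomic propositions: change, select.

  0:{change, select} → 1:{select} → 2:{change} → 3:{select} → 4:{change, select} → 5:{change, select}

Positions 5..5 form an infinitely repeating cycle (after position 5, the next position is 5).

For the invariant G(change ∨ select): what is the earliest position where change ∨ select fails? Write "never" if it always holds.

change ∨ select holds at every position 0..5, and those are all the positions the trace ever visits, so the invariant G(change ∨ select) is never violated.

never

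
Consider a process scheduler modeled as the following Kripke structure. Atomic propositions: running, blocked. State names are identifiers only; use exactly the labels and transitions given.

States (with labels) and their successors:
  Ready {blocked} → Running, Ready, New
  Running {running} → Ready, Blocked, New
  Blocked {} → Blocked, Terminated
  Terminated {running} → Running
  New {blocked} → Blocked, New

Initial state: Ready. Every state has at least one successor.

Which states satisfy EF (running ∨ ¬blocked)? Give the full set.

States satisfying running ∨ ¬blocked: {Running, Blocked, Terminated}.
States satisfying EF (running ∨ ¬blocked): {Ready, Running, Blocked, Terminated, New}.

{Ready, Running, Blocked, Terminated, New}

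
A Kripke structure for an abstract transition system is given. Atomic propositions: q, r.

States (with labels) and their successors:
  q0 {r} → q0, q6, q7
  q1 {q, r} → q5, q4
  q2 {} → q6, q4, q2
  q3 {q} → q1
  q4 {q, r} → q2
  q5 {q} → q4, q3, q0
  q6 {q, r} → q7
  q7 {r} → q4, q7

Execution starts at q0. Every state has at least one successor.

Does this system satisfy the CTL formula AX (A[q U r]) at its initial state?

States satisfying A[q U r]: {q0, q1, q3, q4, q5, q6, q7}.
States satisfying AX (A[q U r]): {q0, q1, q3, q5, q6, q7}.
q0 ∈ Sat(AX (A[q U r])).

Yes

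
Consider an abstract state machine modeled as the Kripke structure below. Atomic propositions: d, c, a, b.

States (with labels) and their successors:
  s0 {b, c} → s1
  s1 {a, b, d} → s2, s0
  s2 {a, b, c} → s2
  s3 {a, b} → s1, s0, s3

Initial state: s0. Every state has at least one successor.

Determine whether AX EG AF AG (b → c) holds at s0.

States satisfying EG AF AG (b → c): {s2}.
States satisfying AX EG AF AG (b → c): {s2}.
s0 ∉ Sat(AX EG AF AG (b → c)).

Violated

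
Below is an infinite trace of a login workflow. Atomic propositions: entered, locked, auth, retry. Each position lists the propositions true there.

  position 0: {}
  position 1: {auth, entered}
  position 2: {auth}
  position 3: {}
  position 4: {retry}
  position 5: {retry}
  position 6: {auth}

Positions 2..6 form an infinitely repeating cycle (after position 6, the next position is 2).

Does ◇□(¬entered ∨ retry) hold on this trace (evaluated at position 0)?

□(¬entered ∨ retry) holds at position 2, which is reachable from 0, so ◇□(¬entered ∨ retry) holds.

Satisfied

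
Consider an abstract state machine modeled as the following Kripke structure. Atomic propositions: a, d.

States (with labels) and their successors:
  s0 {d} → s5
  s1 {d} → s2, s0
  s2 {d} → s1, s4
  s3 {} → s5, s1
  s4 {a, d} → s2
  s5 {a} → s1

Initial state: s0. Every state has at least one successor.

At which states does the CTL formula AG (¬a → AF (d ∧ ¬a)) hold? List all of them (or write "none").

States satisfying ¬a → AF (d ∧ ¬a): {s0, s1, s2, s3, s4, s5}.
States satisfying AG (¬a → AF (d ∧ ¬a)): {s0, s1, s2, s3, s4, s5}.

{s0, s1, s2, s3, s4, s5}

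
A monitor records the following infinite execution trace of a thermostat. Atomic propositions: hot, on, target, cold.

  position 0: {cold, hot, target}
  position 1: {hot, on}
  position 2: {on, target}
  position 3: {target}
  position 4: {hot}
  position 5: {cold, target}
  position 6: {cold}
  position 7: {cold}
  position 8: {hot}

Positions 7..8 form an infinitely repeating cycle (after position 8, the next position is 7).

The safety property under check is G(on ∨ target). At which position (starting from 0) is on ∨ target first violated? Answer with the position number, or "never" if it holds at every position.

Check on ∨ target at each position in order: 0 ✓, 1 ✓, 2 ✓, 3 ✓.
At position 4 the labels are {hot}, so on ∨ target is false there. This is the first violation.

4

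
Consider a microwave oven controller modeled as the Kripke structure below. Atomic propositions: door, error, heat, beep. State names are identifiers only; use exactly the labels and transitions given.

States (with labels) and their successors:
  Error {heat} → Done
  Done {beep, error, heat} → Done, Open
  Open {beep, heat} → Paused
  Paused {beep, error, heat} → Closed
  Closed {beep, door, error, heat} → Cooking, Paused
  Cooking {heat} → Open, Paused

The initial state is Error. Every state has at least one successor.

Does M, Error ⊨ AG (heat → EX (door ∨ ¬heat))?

Does not hold

States satisfying heat → EX (door ∨ ¬heat): {Paused}.
States satisfying AG (heat → EX (door ∨ ¬heat)): ∅.
Closed is reachable from Error and violates heat → EX (door ∨ ¬heat), so AG fails at Error.
Error ∉ Sat(AG (heat → EX (door ∨ ¬heat))).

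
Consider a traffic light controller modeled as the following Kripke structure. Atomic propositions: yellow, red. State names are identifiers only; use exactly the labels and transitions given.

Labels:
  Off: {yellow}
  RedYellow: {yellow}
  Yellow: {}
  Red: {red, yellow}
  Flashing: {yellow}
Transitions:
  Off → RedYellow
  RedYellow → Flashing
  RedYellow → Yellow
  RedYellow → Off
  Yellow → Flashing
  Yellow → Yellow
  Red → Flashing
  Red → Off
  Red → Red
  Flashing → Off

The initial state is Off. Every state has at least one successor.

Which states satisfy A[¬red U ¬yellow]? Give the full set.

{Yellow}

States satisfying ¬red: {Off, RedYellow, Yellow, Flashing}.
States satisfying ¬yellow: {Yellow}.
States satisfying A[¬red U ¬yellow]: {Yellow}.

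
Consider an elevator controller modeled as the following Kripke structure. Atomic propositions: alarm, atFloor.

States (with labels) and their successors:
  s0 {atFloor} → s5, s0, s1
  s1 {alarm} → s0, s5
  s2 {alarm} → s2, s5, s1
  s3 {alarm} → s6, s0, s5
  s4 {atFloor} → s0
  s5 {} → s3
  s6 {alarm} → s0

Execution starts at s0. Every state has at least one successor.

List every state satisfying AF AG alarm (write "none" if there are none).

States satisfying AG alarm: ∅.
States satisfying AF AG alarm: ∅.

none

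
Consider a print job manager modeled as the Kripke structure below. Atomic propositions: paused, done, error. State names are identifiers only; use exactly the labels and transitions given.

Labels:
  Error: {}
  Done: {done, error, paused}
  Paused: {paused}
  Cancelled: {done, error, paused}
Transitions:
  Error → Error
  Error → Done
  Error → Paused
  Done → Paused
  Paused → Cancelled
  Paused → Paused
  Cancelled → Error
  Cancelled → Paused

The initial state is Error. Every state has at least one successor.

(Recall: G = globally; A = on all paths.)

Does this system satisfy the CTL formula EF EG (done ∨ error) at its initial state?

States satisfying EG (done ∨ error): ∅.
States satisfying EF EG (done ∨ error): ∅.
No suitable path/successor from Error witnesses the formula.
Error ∉ Sat(EF EG (done ∨ error)).

Does not hold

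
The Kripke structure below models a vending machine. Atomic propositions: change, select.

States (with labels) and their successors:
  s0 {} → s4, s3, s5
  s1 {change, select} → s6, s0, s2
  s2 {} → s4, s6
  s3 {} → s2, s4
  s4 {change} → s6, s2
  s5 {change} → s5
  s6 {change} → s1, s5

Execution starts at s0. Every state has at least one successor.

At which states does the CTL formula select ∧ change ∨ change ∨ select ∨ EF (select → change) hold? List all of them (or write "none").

{s0, s1, s2, s3, s4, s5, s6}

States satisfying select ∧ change: {s1}.
States satisfying change ∨ select: {s1, s4, s5, s6}.
States satisfying select ∧ change ∨ change ∨ select: {s1, s4, s5, s6}.
States satisfying select → change: {s0, s1, s2, s3, s4, s5, s6}.
States satisfying EF (select → change): {s0, s1, s2, s3, s4, s5, s6}.
States satisfying select ∧ change ∨ change ∨ select ∨ EF (select → change): {s0, s1, s2, s3, s4, s5, s6}.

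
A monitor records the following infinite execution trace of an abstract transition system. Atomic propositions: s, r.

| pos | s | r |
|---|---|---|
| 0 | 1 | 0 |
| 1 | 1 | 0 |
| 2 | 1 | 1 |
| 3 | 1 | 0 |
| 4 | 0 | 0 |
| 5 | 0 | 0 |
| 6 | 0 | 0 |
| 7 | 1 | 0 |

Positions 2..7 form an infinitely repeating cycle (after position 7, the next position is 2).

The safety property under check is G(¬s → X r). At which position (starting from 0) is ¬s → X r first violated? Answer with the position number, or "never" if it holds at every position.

Check ¬s → X r at each position in order: 0 ✓, 1 ✓, 2 ✓, 3 ✓.
At position 4 the labels are {} and the next position 5 has {}, so ¬s → X r is false there. This is the first violation.

4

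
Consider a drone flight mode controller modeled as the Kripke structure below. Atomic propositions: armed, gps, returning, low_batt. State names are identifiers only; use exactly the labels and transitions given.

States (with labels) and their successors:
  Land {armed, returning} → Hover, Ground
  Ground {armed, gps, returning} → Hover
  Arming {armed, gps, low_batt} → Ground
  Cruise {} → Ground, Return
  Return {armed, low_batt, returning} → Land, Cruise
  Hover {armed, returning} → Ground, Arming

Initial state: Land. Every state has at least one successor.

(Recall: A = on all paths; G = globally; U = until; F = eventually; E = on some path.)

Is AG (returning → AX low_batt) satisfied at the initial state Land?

Does not hold

States satisfying returning → AX low_batt: {Arming, Cruise}.
States satisfying AG (returning → AX low_batt): ∅.
Ground is reachable from Land and violates returning → AX low_batt, so AG fails at Land.
Land ∉ Sat(AG (returning → AX low_batt)).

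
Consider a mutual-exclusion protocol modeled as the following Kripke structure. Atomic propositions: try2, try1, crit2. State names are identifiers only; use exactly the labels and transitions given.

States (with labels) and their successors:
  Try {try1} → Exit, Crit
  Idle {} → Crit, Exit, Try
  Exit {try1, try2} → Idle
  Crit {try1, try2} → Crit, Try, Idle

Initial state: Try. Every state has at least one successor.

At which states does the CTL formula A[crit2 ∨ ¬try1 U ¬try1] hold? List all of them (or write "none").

States satisfying crit2 ∨ ¬try1: {Idle}.
States satisfying ¬try1: {Idle}.
States satisfying A[crit2 ∨ ¬try1 U ¬try1]: {Idle}.

{Idle}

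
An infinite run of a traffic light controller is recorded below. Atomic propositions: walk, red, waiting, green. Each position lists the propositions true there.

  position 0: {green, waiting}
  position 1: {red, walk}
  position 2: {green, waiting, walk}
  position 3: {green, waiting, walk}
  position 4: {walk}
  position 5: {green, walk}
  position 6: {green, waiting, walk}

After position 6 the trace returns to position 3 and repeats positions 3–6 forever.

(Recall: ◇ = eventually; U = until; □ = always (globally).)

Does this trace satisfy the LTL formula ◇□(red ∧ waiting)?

No

□(red ∧ waiting) is false at every position 0..6, so it never becomes true and ◇□(red ∧ waiting) fails.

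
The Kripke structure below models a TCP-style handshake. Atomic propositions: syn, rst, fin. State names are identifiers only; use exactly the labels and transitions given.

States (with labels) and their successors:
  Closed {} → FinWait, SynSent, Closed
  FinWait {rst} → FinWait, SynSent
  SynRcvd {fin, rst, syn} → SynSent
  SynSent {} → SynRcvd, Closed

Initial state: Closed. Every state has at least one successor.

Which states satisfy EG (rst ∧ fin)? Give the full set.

States satisfying rst ∧ fin: {SynRcvd}.
States satisfying EG (rst ∧ fin): ∅.

none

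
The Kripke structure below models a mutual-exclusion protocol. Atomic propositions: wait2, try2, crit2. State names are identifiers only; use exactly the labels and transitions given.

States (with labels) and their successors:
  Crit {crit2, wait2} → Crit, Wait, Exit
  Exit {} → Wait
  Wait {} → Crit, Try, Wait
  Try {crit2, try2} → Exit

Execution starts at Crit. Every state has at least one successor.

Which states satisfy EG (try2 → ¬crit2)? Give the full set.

{Crit, Exit, Wait}

States satisfying try2 → ¬crit2: {Crit, Exit, Wait}.
States satisfying EG (try2 → ¬crit2): {Crit, Exit, Wait}.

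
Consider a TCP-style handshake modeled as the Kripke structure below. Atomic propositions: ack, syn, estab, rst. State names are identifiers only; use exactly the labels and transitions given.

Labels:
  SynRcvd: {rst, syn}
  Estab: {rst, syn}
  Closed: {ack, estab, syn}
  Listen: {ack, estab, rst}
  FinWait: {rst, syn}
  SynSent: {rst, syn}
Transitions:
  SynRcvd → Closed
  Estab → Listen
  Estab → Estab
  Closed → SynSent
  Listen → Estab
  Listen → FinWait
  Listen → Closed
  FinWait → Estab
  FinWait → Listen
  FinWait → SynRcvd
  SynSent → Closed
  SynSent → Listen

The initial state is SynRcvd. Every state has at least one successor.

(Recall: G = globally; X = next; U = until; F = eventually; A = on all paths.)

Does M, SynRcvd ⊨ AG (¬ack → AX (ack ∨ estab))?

Does not hold

States satisfying ¬ack → AX (ack ∨ estab): {SynRcvd, Closed, Listen, SynSent}.
States satisfying AG (¬ack → AX (ack ∨ estab)): ∅.
Estab is reachable from SynRcvd and violates ¬ack → AX (ack ∨ estab), so AG fails at SynRcvd.
SynRcvd ∉ Sat(AG (¬ack → AX (ack ∨ estab))).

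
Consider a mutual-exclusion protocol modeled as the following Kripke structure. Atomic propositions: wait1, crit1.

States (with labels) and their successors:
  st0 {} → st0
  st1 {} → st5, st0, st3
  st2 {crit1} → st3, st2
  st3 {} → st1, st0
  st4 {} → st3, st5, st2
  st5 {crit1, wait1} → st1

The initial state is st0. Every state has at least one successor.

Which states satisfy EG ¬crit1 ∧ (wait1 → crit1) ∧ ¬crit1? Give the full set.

States satisfying ¬crit1: {st0, st1, st3, st4}.
States satisfying EG ¬crit1: {st0, st1, st3, st4}.
States satisfying wait1 → crit1: {st0, st1, st2, st3, st4, st5}.
States satisfying (wait1 → crit1) ∧ ¬crit1: {st0, st1, st3, st4}.
States satisfying EG ¬crit1 ∧ (wait1 → crit1) ∧ ¬crit1: {st0, st1, st3, st4}.

{st0, st1, st3, st4}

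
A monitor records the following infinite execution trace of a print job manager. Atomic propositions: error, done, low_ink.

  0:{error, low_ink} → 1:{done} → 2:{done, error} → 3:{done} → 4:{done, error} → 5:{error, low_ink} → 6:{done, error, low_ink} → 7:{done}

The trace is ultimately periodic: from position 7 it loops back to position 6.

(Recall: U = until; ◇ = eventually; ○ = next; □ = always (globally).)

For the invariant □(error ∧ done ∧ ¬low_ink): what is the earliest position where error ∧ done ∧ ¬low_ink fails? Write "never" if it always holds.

At position 0 the labels are {error, low_ink}, so error ∧ done ∧ ¬low_ink is false there. This is the first violation.

0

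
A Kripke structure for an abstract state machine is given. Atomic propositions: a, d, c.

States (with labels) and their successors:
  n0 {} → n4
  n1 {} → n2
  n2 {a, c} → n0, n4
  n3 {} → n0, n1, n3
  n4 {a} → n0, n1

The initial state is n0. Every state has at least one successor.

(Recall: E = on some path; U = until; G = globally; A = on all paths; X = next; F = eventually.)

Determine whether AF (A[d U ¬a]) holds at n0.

Satisfied

States satisfying A[d U ¬a]: {n0, n1, n3}.
States satisfying AF (A[d U ¬a]): {n0, n1, n2, n3, n4}.
n0 ∈ Sat(AF (A[d U ¬a])).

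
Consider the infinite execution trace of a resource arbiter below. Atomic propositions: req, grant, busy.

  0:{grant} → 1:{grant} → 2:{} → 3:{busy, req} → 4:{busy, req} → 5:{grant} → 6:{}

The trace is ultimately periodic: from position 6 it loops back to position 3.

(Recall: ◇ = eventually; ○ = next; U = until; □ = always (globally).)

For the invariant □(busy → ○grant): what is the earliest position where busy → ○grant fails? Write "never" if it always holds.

3

Check busy → ○grant at each position in order: 0 ✓, 1 ✓, 2 ✓.
At position 3 the labels are {busy, req} and the next position 4 has {busy, req}, so busy → ○grant is false there. This is the first violation.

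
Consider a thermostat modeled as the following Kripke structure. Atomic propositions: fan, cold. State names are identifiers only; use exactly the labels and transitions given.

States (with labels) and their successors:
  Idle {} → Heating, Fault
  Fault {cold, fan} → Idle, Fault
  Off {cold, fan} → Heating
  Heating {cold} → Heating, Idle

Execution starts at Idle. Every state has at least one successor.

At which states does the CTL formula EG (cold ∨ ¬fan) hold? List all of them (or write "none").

States satisfying cold ∨ ¬fan: {Idle, Fault, Off, Heating}.
States satisfying EG (cold ∨ ¬fan): {Idle, Fault, Off, Heating}.

{Idle, Fault, Off, Heating}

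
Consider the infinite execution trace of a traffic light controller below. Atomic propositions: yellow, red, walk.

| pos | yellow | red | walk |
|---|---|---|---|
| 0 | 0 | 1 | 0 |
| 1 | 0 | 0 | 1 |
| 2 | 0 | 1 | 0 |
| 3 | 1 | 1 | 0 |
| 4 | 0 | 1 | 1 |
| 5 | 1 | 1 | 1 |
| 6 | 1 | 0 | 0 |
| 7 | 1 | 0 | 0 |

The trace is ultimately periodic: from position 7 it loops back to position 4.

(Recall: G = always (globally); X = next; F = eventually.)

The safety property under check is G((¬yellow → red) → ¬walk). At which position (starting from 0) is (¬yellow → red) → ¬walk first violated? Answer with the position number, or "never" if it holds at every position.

Check (¬yellow → red) → ¬walk at each position in order: 0 ✓, 1 ✓, 2 ✓, 3 ✓.
At position 4 the labels are {red, walk}, so (¬yellow → red) → ¬walk is false there. This is the first violation.

4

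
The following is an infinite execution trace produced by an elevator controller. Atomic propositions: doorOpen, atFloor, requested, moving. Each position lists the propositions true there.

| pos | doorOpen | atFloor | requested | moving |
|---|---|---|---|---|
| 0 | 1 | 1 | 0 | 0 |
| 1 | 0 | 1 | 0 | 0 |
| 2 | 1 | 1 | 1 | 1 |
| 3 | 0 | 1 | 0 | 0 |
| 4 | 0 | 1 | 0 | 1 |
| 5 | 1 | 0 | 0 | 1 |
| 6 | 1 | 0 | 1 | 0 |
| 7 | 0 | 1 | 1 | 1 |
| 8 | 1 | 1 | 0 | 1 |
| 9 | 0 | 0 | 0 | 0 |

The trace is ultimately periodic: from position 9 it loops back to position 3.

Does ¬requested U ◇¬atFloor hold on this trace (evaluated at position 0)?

Satisfied

Walking from position 0: ◇¬atFloor first holds at position 0, and ¬requested holds at every earlier position along the way, so ¬requested U ◇¬atFloor holds.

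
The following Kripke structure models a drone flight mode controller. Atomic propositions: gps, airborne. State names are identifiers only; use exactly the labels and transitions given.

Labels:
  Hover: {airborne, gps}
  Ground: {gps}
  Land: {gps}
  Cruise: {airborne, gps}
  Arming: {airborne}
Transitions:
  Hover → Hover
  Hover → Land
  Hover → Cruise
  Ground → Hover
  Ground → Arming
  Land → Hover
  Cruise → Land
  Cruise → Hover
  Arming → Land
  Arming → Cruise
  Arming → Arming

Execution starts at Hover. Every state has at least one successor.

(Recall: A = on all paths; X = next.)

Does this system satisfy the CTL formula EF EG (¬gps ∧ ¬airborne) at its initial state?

States satisfying EG (¬gps ∧ ¬airborne): ∅.
States satisfying EF EG (¬gps ∧ ¬airborne): ∅.
No suitable path/successor from Hover witnesses the formula.
Hover ∉ Sat(EF EG (¬gps ∧ ¬airborne)).

No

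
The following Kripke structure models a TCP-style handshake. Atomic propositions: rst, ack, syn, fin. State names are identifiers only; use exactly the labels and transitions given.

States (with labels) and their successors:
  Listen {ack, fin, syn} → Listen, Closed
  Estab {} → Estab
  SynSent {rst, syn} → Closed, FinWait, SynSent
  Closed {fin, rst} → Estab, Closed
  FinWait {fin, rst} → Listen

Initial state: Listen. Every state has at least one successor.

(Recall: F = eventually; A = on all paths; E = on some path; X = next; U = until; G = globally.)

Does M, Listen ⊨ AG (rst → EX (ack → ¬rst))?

States satisfying rst → EX (ack → ¬rst): {Listen, Estab, SynSent, Closed, FinWait}.
States satisfying AG (rst → EX (ack → ¬rst)): {Listen, Estab, SynSent, Closed, FinWait}.
Every state reachable from Listen satisfies rst → EX (ack → ¬rst).
Listen ∈ Sat(AG (rst → EX (ack → ¬rst))).

Yes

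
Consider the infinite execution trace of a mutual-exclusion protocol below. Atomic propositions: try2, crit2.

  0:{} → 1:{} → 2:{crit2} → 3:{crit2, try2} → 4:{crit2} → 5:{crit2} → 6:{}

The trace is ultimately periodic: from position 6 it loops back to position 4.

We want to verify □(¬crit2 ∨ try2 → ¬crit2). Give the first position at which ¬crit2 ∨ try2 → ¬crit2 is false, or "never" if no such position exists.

3

Check ¬crit2 ∨ try2 → ¬crit2 at each position in order: 0 ✓, 1 ✓, 2 ✓.
At position 3 the labels are {crit2, try2}, so ¬crit2 ∨ try2 → ¬crit2 is false there. This is the first violation.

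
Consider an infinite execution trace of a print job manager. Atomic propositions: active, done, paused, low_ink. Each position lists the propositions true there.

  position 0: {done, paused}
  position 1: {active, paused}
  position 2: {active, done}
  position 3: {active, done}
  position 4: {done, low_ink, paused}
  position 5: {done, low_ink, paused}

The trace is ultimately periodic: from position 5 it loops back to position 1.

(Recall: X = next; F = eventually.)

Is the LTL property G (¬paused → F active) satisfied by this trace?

¬paused → F active holds at every position 0..5, and those are all positions ever visited, so G (¬paused → F active) holds.
Positions where ¬paused holds: 2, 3.
Check F active at each: 2→ok, 3→ok.

Yes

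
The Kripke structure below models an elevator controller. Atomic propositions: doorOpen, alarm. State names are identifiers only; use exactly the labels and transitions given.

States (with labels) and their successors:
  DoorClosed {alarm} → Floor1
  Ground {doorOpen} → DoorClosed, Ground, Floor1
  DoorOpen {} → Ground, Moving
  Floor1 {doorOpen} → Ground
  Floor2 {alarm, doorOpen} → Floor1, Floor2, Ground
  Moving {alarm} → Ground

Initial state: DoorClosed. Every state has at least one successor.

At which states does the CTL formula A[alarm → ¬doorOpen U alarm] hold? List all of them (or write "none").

States satisfying alarm → ¬doorOpen: {DoorClosed, Ground, DoorOpen, Floor1, Moving}.
States satisfying alarm: {DoorClosed, Floor2, Moving}.
States satisfying A[alarm → ¬doorOpen U alarm]: {DoorClosed, Floor2, Moving}.

{DoorClosed, Floor2, Moving}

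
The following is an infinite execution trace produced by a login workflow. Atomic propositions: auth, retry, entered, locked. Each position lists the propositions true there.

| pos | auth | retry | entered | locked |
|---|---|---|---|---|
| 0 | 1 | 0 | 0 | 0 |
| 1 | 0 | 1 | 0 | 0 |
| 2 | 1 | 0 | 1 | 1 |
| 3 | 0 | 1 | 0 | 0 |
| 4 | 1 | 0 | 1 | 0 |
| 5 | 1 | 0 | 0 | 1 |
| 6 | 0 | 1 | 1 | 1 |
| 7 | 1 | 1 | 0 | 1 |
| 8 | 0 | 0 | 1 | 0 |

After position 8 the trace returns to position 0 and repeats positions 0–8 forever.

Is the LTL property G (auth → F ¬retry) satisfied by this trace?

Yes

auth → F ¬retry holds at every position 0..8, and those are all positions ever visited, so G (auth → F ¬retry) holds.
Positions where auth holds: 0, 2, 4, 5, 7.
Check F ¬retry at each: 0→ok, 2→ok, 4→ok, 5→ok, 7→ok.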